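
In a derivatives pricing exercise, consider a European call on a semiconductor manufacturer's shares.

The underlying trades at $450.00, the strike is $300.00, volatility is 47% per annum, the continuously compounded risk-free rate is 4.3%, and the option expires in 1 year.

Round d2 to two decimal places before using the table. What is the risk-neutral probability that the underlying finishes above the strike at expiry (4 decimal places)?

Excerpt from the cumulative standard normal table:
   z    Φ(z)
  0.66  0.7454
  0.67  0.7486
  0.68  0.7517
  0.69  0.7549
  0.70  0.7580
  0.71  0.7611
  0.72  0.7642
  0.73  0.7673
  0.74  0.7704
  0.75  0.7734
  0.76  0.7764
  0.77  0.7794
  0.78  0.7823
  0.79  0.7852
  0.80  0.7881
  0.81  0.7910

0.7642

T = 1;  σ√T = 0.4700
ln(S/K) + (r + σ²/2)T = ln(450/300) + (0.043 + 0.47²/2)·1 = 0.4055 + 0.1534 = 0.5589
d₁ = 0.5589 / 0.4700 = 1.1892 ≈ 1.19
d₂ = d₁ − σ√T = 1.1892 − 0.4700 = 0.7192 ≈ 0.72
Risk-neutral Pr[S_T > K] = N(d₂) = N(0.72) = 0.7642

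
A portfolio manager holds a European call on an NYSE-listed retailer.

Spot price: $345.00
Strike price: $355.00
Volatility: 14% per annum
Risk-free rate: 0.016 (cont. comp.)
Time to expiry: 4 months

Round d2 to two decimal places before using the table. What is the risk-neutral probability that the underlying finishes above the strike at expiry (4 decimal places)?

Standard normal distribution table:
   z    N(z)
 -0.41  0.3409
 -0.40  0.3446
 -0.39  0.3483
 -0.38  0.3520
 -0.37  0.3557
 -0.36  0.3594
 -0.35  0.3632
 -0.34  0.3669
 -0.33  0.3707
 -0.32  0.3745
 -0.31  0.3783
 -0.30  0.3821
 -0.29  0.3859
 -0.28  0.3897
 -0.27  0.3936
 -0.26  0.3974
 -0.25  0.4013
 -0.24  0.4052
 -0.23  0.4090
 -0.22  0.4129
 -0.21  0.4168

0.3707

σ√T = 0.14·√0.3333 = 0.0808
d₁ = [ln(345/355) + (0.016 + 0.14²/2)·0.3333] / 0.0808 = [-0.0286 + 0.0086] / 0.0808 = -0.2471 ≈ -0.25
d₂ = d₁ − σ√T = -0.2471 − 0.0808 = -0.3279 ≈ -0.33
Risk-neutral Pr[S_T > K] = N(d₂) = N(-0.33) = 0.3707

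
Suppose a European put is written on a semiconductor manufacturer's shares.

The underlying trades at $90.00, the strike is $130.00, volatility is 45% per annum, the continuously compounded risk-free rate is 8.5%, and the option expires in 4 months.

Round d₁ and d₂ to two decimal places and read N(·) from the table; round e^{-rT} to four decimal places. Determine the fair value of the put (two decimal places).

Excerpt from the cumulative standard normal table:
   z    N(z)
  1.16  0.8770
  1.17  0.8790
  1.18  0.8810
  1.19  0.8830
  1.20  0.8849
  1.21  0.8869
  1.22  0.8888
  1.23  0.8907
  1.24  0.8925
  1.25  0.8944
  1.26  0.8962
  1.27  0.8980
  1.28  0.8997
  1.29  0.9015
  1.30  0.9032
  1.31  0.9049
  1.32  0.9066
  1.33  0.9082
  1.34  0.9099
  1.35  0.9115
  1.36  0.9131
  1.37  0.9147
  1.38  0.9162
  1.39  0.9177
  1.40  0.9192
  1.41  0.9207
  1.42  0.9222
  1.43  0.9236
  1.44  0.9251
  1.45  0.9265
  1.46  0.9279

$37.62

σ√T = 0.45 × 0.5774 = 0.2598
d₁ = [ln(90/130) + (0.085 + 0.45²/2)·0.3333] / 0.2598 = [-0.3677 + 0.0621] / 0.2598 = -1.1764 which rounds to -1.18
d₂ = d₁ − σ√T = -1.1764 − 0.2598 = -1.4362 which rounds to -1.44
exp(−rT) = exp(−0.085·0.3333) = 0.9721
P = 130·0.9721·N(1.44) − 90·N(1.18) = 130·0.9721·0.9251 − 90·0.8810 = 116.9077 − 79.2900 = 37.6177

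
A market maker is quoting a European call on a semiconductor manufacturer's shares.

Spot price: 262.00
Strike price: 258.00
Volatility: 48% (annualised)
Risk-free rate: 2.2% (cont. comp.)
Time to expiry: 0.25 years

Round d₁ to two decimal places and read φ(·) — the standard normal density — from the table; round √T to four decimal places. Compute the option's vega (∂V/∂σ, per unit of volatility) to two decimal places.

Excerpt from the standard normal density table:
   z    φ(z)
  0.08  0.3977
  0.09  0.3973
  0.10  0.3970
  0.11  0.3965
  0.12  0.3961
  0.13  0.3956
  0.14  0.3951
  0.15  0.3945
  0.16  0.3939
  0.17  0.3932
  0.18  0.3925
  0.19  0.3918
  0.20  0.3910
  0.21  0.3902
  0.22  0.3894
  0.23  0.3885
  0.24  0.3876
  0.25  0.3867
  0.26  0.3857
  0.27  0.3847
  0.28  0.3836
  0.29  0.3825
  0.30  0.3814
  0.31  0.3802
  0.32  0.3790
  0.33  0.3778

51.12

T = 0.25;  σ√T = 0.2400
d₁ = [ln(262/258) + (0.022 + 0.48²/2)·0.25] / 0.2400 = [0.0154 + 0.0343] / 0.2400 = 0.2070 ⇒ 0.21
√T = √0.25 = 0.5000
φ(d₁) = φ(0.21) = 0.3902
vega = S·φ(d₁)·√T = 262·0.3902·0.5000 = 51.1162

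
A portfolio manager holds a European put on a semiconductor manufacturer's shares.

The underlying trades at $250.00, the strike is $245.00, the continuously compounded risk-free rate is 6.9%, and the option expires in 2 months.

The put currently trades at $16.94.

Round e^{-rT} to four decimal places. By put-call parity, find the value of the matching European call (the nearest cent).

e^(−rT) = e^(−0.069·0.1667) = 0.9886
Put-call parity: C − P = S − K·e^(−rT) = 250 − 245·0.9886 = 250 − 242.2070 = 7.7930
C = P + (C − P) = 16.94 + (7.7930) = 24.7330

$24.73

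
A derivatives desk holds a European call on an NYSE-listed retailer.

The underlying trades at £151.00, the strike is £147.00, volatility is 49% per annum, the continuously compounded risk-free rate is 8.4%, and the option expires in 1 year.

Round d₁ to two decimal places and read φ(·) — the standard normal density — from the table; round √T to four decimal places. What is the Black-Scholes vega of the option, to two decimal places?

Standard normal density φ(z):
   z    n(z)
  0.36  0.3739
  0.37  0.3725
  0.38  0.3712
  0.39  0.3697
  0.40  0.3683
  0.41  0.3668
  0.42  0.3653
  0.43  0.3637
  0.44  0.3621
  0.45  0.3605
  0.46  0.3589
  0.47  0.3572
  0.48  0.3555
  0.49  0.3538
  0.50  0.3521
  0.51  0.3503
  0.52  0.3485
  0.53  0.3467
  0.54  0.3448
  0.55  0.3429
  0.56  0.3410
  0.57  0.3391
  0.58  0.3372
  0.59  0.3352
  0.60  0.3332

σ√T = 0.49·√1 = 0.4900
ln(S/K) + (r + σ²/2)T = ln(151/147) + (0.084 + 0.49²/2)·1 = 0.0268 + 0.2041 = 0.2309
d₁ = 0.2309 / 0.4900 = 0.4712 → 0.47
√T = √1 = 1.0000
φ(d₁) = φ(0.47) = 0.3572
vega = S·φ(d₁)·√T = 151·0.3572·1.0000 = 53.9372

53.94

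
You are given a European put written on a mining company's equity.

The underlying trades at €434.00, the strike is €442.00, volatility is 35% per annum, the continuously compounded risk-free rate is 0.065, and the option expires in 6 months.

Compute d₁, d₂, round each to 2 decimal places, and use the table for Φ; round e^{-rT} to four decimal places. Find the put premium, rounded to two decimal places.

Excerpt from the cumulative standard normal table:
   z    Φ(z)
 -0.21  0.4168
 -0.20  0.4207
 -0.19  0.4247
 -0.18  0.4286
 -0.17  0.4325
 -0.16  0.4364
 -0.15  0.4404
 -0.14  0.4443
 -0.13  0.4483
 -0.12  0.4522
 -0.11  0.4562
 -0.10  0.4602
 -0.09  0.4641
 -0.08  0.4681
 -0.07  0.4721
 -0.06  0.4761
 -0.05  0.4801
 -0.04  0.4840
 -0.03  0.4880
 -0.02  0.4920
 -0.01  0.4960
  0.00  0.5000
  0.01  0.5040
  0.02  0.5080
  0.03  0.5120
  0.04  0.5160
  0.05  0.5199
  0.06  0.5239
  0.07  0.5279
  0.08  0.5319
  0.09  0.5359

T = 0.5;  σ√T = 0.2475
d₁ = [ln(434/442) + (0.065 + 0.35²/2)·0.5] / 0.2475 = [-0.0183 + 0.0631] / 0.2475 = 0.1813 which rounds to 0.18
d₂ = d₁ − σ√T = 0.1813 − 0.2475 = -0.0662 which rounds to -0.07
e^(−rT) = e^(−0.065·0.5) = 0.9680
N(−d₂) = N(0.07) = 0.5279;  N(−d₁) = N(-0.18) = 0.4286
P = 442·0.9680·0.5279 − 434·0.4286 = 225.8652 − 186.0124 = 39.8528

€39.85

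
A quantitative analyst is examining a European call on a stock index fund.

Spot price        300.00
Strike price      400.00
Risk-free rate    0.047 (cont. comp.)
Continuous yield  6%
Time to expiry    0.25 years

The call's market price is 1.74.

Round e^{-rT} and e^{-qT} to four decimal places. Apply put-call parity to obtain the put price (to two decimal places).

101.53

exp(−qT) = exp(−0.06·0.25) = 0.9851;  exp(−rT) = exp(−0.047·0.25) = 0.9883
Put-call parity: C − P = S·e^(−qT) − K·e^(−rT) = 300·0.9851 − 400·0.9883 = 295.5300 − 395.3200 = -99.7900
P = C − (C − P) = 1.74 − (-99.7900) = 101.5300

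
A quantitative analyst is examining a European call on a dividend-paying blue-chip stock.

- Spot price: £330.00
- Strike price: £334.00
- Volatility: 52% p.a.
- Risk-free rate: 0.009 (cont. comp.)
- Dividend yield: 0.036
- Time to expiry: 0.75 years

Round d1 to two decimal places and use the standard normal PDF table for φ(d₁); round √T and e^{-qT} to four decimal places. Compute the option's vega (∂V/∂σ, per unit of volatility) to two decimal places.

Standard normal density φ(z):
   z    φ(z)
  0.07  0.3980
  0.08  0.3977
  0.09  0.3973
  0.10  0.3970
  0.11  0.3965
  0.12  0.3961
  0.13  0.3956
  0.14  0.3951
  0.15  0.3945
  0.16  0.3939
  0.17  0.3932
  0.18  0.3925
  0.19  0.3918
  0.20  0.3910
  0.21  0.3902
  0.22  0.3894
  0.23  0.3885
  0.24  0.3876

σ√T = 0.52·√0.75 = 0.4503
d₁ = [ln(330/334) + (0.009 − 0.036 + 0.52²/2)·0.75] / 0.4503 = [-0.0120 + 0.0812] / 0.4503 = 0.1534 ≈ 0.15
√T = √0.75 = 0.8660
φ(d₁) = φ(0.15) = 0.3945
exp(−qT) = exp(−0.036·0.75) = 0.9734
vega = S·exp(−qT)·φ(d₁)·√T = 330·0.9734·0.3945·0.8660 = 109.7413

109.74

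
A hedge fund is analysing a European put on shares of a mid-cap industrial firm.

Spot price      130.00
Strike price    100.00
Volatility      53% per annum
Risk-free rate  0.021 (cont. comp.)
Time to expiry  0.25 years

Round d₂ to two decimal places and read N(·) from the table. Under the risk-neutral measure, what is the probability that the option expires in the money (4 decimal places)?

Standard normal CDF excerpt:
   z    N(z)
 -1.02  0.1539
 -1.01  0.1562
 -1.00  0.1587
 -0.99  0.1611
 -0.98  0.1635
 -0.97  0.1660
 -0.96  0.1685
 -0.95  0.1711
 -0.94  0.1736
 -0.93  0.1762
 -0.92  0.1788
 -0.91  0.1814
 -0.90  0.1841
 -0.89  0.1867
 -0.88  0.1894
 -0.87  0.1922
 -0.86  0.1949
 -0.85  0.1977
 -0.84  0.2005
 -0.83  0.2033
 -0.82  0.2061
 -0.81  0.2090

0.1894

σ√T = 0.53·√0.25 = 0.2650
d₁ = [ln(130/100) + (0.021 + 0.53²/2)·0.25] / 0.2650 = [0.2624 + 0.0404] / 0.2650 = 1.1424 ⇒ 1.14
d₂ = d₁ − σ√T = 1.1424 − 0.2650 = 0.8774 ⇒ 0.88
Pr(exercise) under Q = N(−d₂) = N(-0.88) = 0.1894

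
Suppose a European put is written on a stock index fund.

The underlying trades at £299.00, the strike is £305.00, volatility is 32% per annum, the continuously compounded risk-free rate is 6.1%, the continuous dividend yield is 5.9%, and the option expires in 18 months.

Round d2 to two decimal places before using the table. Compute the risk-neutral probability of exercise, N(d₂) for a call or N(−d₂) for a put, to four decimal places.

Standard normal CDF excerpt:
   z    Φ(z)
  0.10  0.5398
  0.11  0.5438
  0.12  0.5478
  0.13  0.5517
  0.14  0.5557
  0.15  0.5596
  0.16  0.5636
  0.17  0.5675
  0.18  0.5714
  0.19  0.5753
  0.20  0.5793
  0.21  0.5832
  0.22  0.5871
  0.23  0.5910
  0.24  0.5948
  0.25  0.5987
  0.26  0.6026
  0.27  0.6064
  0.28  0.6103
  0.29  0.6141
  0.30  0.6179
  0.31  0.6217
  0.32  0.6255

σ√T = 0.32·√1.5 = 0.3919
d₁ = [ln(299/305) + (0.061 − 0.059 + 0.32²/2)·1.5] / 0.3919 = [-0.0199 + 0.0798] / 0.3919 = 0.1529 ⇒ 0.15
d₂ = d₁ − σ√T = 0.1529 − 0.3919 = -0.2390 ⇒ -0.24
Pr(exercise) under Q = N(−d₂) = N(0.24) = 0.5948

0.5948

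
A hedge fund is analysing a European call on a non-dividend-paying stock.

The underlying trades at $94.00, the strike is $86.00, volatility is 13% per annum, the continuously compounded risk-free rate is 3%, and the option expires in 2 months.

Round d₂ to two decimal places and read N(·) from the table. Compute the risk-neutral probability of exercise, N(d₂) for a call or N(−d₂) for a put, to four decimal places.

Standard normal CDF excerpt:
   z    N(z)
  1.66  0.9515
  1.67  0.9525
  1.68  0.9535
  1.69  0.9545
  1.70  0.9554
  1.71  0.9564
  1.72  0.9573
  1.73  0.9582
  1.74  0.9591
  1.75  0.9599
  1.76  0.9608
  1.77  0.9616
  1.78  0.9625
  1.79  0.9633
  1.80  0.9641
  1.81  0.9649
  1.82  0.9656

T = 0.1667;  σ√T = 0.0531
d₁ = [ln(94/86) + (0.03 + 0.13²/2)·0.1667] / 0.0531 = [0.0889 + 0.0064] / 0.0531 = 1.7967 ⇒ 1.80
d₂ = d₁ − σ√T = 1.7967 − 0.0531 = 1.7436 ⇒ 1.74
Pr(exercise) under Q = N(d₂) = 0.9591

0.9591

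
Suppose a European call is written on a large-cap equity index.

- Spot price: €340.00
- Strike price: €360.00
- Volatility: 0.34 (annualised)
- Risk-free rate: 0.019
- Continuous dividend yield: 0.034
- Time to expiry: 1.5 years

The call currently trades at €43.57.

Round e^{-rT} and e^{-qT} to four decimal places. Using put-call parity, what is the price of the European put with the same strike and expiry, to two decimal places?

€70.35

e^(−qT) = e^(−0.034·1.5) = 0.9503;  e^(−rT) = e^(−0.019·1.5) = 0.9719
Put-call parity: C − P = S·e^(−qT) − K·e^(−rT) = 340·0.9503 − 360·0.9719 = 323.1020 − 349.8840 = -26.7820
P = C − (C − P) = 43.57 − (-26.7820) = 70.3520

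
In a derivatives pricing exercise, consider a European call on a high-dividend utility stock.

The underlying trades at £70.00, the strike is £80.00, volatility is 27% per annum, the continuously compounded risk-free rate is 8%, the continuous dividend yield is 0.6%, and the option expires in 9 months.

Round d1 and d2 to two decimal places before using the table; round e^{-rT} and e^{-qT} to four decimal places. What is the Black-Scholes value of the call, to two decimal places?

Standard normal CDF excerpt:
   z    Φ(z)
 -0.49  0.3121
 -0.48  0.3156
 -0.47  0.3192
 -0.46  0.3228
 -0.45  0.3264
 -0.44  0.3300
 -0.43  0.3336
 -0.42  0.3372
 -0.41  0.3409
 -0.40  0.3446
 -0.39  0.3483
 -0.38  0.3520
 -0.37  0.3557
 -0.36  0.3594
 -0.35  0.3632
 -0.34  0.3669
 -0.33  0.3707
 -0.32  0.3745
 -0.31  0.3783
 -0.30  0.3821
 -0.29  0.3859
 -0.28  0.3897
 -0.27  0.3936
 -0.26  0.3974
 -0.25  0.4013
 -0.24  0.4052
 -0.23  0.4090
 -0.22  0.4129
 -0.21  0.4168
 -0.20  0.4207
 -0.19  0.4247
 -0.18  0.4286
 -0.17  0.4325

T = 0.75;  σ√T = 0.2338
d₁ = [ln(70/80) + (0.08 − 0.006 + ½·0.27²)·0.75] / (σ√T) = (-0.1335 + 0.0828) / 0.2338 = -0.2168 ≈ -0.22
d₂ = -0.2168 − 0.2338 = -0.4506 ≈ -0.45
e^(−qT) = e^(−0.006·0.75) = 0.9955;  e^(−rT) = e^(−0.08·0.75) = 0.9418
N(d₁) = N(-0.22) = 0.4129;  N(d₂) = N(-0.45) = 0.3264
C = 70·0.9955·0.4129 − 80·0.9418·0.3264 = 28.7729 − 24.5923 = 4.1807

£4.18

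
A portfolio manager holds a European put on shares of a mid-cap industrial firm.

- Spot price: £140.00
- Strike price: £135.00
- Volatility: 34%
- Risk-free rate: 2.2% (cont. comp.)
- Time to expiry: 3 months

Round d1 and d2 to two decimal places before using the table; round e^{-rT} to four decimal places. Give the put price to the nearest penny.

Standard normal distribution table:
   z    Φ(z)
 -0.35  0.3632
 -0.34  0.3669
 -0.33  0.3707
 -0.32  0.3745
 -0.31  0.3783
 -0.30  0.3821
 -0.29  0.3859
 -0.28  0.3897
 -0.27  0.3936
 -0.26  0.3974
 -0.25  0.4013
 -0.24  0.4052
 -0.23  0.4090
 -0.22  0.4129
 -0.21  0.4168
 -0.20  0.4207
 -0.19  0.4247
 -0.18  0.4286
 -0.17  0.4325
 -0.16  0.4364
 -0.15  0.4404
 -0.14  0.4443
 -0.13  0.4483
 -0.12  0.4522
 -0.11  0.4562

£6.69

σ√T = 0.34 × 0.5000 = 0.1700
ln(S/K) + (r + σ²/2)T = ln(140/135) + (0.022 + 0.34²/2)·0.25 = 0.0364 + 0.0200 = 0.0563
d₁ = 0.0563 / 0.1700 = 0.3313 which rounds to 0.33
d₂ = d₁ − σ√T = 0.3313 − 0.1700 = 0.1613 which rounds to 0.16
exp(−rT) = exp(−0.022·0.25) = 0.9945
P = 135·0.9945·N(-0.16) − 140·N(-0.33) = 135·0.9945·0.4364 − 140·0.3707 = 58.5900 − 51.8980 = 6.6920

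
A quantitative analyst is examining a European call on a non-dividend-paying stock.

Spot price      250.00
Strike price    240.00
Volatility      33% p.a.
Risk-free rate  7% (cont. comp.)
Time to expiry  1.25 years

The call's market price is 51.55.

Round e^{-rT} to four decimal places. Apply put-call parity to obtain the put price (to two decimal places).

21.44

e^(−rT) = e^(−0.07·1.25) = 0.9162
Put-call parity: C − P = S − K·e^(−rT) = 250 − 240·0.9162 = 250 − 219.8880 = 30.1120
P = C − (C − P) = 51.55 − (30.1120) = 21.4380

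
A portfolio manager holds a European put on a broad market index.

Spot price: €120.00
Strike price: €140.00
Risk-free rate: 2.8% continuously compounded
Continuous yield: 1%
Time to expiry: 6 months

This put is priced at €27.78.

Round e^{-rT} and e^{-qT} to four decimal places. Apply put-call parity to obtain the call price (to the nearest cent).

€9.13

e^(−qT) = e^(−0.01·0.5) = 0.9950;  e^(−rT) = e^(−0.028·0.5) = 0.9861
Put-call parity: C − P = S·e^(−qT) − K·e^(−rT) = 120·0.9950 − 140·0.9861 = 119.4000 − 138.0540 = -18.6540
C = P + (C − P) = 27.78 + (-18.6540) = 9.1260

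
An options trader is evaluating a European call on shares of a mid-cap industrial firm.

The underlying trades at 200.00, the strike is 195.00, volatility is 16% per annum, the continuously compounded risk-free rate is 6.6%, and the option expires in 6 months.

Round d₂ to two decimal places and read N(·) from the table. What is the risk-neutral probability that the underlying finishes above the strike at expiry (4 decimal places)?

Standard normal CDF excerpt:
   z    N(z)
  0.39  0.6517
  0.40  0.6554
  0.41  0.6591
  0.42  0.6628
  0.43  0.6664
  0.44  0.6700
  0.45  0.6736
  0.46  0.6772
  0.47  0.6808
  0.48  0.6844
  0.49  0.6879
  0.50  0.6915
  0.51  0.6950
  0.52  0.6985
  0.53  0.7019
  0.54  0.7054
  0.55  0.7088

T = 0.5;  σ√T = 0.1131
d₁ = [ln(200/195) + (0.066 + ½·0.16²)·0.5] / (σ√T) = (0.0253 + 0.0394) / 0.1131 = 0.5720 which rounds to 0.57
d₂ = 0.5720 − 0.1131 = 0.4589 which rounds to 0.46
Pr(exercise) under Q = N(d₂) = 0.6772

0.6772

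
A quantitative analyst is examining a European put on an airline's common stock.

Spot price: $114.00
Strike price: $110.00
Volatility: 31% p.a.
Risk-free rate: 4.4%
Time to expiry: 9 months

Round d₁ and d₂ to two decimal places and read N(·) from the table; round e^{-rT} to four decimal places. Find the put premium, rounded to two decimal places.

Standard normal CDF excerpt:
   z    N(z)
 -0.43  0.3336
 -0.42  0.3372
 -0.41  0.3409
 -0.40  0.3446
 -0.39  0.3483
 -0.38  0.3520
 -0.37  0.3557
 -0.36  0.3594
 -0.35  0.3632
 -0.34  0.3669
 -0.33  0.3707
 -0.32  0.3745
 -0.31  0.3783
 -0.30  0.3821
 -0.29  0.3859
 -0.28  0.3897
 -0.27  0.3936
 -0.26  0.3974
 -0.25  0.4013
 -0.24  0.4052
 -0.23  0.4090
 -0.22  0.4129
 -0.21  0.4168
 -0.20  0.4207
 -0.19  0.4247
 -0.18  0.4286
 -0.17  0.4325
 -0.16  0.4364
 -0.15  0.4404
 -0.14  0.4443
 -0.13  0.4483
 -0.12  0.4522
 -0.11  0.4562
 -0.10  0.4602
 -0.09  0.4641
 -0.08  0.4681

σ√T = 0.31·√0.75 = 0.2685
d₁ = [ln(114/110) + (0.044 + 0.31²/2)·0.75] / 0.2685 = [0.0357 + 0.0690] / 0.2685 = 0.3902 → 0.39
d₂ = d₁ − σ√T = 0.3902 − 0.2685 = 0.1217 → 0.12
e^(−rT) = e^(−0.044·0.75) = 0.9675
N(−d₂) = N(-0.12) = 0.4522;  N(−d₁) = N(-0.39) = 0.3483
P = 110·0.9675·0.4522 − 114·0.3483 = 48.1254 − 39.7062 = 8.4192

$8.42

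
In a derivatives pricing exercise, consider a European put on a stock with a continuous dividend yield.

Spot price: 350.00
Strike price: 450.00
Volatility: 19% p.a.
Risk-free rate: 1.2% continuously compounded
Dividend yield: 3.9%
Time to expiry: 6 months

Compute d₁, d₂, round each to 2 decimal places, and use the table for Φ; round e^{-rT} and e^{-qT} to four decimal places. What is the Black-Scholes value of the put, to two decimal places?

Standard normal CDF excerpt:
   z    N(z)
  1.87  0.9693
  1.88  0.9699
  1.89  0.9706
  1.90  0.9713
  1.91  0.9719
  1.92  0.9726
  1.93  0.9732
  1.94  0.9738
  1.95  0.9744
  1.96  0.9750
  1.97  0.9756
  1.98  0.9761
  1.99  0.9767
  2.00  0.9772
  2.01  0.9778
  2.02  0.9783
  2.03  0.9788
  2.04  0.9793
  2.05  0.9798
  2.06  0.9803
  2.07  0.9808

T = 0.5;  σ√T = 0.1344
ln(S/K) + (r − q + σ²/2)T = ln(350/450) + (0.012 − 0.039 + 0.19²/2)·0.5 = -0.2513 − 0.0045 = -0.2558
d₁ = -0.2558 / 0.1344 = -1.9039 ≈ -1.90
d₂ = d₁ − σ√T = -1.9039 − 0.1344 = -2.0382 ≈ -2.04
exp(−qT) = exp(−0.039·0.5) = 0.9807;  exp(−rT) = exp(−0.012·0.5) = 0.9940
N(−d₂) = N(2.04) = 0.9793;  N(−d₁) = N(1.90) = 0.9713
P = 450·0.9940·0.9793 − 350·0.9807·0.9713 = 438.0409 − 333.3939 = 104.6470

104.65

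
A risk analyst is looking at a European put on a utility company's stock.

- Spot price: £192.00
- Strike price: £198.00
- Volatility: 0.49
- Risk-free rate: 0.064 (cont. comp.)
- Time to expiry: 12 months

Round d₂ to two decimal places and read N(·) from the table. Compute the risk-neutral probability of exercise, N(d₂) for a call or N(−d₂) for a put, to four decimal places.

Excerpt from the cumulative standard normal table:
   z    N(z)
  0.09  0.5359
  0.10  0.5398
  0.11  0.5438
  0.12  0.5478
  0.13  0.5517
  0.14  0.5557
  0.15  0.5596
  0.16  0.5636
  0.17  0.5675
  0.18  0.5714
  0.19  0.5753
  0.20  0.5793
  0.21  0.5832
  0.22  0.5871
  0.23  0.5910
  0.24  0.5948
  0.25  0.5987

0.5714

T = 1;  σ√T = 0.4900
d₁ = [ln(192/198) + (0.064 + ½·0.49²)·1] / (σ√T) = (-0.0308 + 0.1840) / 0.4900 = 0.3128 ⇒ 0.31
d₂ = 0.3128 − 0.4900 = -0.1772 ⇒ -0.18
Pr(exercise) under Q = N(−d₂) = N(0.18) = 0.5714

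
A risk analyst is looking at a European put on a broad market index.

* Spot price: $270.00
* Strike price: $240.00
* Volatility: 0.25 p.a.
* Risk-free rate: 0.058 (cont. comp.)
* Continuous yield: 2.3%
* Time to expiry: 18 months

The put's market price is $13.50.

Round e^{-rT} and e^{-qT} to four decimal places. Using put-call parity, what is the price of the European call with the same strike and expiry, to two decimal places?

e^(−qT) = e^(−0.023·1.5) = 0.9661;  e^(−rT) = e^(−0.058·1.5) = 0.9167
Put-call parity: C − P = S·e^(−qT) − K·e^(−rT) = 270·0.9661 − 240·0.9167 = 260.8470 − 220.0080 = 40.8390
C = P + (C − P) = 13.50 + (40.8390) = 54.3390

$54.34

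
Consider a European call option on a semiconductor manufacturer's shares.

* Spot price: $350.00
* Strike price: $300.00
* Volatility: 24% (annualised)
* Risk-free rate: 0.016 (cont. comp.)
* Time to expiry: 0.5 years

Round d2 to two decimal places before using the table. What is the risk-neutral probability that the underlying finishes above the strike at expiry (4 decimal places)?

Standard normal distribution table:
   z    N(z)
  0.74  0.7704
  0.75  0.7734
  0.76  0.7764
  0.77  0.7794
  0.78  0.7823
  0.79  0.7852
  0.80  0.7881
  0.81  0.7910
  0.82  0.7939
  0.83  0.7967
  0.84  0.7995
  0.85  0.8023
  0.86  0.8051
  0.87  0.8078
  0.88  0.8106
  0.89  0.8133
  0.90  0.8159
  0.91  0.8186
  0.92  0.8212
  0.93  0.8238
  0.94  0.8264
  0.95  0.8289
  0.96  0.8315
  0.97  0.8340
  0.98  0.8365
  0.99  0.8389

0.8078

T = 0.5;  σ√T = 0.1697
d₁ = [ln(350/300) + (0.016 + 0.24²/2)·0.5] / 0.1697 = [0.1542 + 0.0224] / 0.1697 = 1.0403 ⇒ 1.04
d₂ = d₁ − σ√T = 1.0403 − 0.1697 = 0.8706 ⇒ 0.87
Risk-neutral Pr[S_T > K] = N(d₂) = N(0.87) = 0.8078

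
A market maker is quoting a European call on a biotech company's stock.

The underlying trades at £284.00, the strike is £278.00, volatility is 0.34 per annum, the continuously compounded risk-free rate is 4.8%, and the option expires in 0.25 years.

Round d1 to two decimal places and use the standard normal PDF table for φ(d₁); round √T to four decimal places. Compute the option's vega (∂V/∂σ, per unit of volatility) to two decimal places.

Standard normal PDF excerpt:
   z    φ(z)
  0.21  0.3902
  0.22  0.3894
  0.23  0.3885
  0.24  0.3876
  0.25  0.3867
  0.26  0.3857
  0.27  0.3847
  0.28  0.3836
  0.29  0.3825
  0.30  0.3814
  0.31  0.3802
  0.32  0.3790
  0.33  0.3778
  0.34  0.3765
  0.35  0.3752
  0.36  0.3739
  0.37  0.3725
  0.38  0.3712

σ√T = 0.34·√0.25 = 0.1700
d₁ = [ln(284/278) + (0.048 + ½·0.34²)·0.25] / (σ√T) = (0.0214 + 0.0265) / 0.1700 = 0.2812 → 0.28
√T = √0.25 = 0.5000
φ(d₁) = φ(0.28) = 0.3836
vega = S·φ(d₁)·√T = 284·0.3836·0.5000 = 54.4712

54.47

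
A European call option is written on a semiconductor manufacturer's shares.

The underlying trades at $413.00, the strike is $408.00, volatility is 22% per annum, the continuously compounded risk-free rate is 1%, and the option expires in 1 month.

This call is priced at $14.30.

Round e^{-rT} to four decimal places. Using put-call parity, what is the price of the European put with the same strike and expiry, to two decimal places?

exp(−rT) = exp(−0.01·0.08333) = 0.9992
Put-call parity: C − P = S − K·e^(−rT) = 413 − 408·0.9992 = 413 − 407.6736 = 5.3264
P = C − (C − P) = 14.30 − (5.3264) = 8.9736

$8.97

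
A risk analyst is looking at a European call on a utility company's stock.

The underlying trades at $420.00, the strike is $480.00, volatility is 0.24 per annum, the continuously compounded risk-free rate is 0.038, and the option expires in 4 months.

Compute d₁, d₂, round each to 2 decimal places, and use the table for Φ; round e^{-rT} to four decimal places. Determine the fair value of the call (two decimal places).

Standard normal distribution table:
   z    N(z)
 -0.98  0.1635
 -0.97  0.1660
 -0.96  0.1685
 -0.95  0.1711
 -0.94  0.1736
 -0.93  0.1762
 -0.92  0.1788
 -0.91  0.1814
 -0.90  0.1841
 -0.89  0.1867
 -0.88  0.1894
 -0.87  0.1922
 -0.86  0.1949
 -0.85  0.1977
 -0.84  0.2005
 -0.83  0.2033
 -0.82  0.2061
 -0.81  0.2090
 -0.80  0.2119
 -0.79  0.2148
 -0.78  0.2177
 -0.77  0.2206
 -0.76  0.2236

$6.72

σ√T = 0.24 × 0.5774 = 0.1386
d₁ = [ln(420/480) + (0.038 + 0.24²/2)·0.3333] / 0.1386 = [-0.1335 + 0.0223] / 0.1386 = -0.8030 ⇒ -0.80
d₂ = d₁ − σ√T = -0.8030 − 0.1386 = -0.9415 ⇒ -0.94
e^(−rT) = e^(−0.038·0.3333) = 0.9874
C = 420·N(-0.80) − 480·0.9874·N(-0.94) = 420·0.2119 − 480·0.9874·0.1736 = 88.9980 − 82.2781 = 6.7199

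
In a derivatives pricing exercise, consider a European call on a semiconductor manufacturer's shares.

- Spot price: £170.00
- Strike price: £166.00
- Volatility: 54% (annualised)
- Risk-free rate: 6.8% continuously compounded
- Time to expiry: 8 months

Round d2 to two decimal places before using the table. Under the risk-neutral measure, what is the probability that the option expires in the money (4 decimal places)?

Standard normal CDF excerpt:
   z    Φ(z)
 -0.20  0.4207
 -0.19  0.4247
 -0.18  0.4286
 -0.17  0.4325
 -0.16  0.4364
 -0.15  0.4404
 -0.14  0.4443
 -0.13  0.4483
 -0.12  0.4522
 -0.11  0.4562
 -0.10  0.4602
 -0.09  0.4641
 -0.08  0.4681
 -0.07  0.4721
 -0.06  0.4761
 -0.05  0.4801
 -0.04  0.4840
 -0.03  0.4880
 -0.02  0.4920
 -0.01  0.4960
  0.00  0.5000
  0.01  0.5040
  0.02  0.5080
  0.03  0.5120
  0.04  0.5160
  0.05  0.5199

σ√T = 0.54 × 0.8165 = 0.4409
d₁ = [ln(170/166) + (0.068 + 0.54²/2)·0.6667] / 0.4409 = [0.0238 + 0.1425] / 0.4409 = 0.3773 which rounds to 0.38
d₂ = d₁ − σ√T = 0.3773 − 0.4409 = -0.0636 which rounds to -0.06
Pr(exercise) under Q = N(d₂) = 0.4761

0.4761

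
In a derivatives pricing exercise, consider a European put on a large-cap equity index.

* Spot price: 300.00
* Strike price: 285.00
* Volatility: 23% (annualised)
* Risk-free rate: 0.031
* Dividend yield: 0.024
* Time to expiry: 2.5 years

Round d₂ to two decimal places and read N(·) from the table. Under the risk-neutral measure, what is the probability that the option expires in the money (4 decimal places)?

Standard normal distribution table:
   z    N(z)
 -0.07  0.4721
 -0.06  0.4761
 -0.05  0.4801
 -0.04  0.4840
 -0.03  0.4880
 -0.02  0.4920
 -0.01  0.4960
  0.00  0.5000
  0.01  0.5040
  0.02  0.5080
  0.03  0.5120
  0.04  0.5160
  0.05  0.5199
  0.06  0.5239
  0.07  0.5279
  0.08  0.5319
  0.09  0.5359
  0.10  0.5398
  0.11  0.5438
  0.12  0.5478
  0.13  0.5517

0.4960

σ√T = 0.23 × 1.5811 = 0.3637
d₁ = [ln(300/285) + (0.031 − 0.024 + ½·0.23²)·2.5] / (σ√T) = (0.0513 + 0.0836) / 0.3637 = 0.3710 → 0.37
d₂ = 0.3710 − 0.3637 = 0.0073 → 0.01
Risk-neutral Pr[S_T < K] = N(−d₂) = N(-0.01) = 0.4960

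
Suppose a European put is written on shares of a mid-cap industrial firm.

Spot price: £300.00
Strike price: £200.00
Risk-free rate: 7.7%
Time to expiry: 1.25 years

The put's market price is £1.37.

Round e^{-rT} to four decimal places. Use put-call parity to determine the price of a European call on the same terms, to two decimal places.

£119.73

exp(−rT) = exp(−0.077·1.25) = 0.9082
Put-call parity: C − P = S − K·e^(−rT) = 300 − 200·0.9082 = 300 − 181.6400 = 118.3600
C = P + (C − P) = 1.37 + (118.3600) = 119.7300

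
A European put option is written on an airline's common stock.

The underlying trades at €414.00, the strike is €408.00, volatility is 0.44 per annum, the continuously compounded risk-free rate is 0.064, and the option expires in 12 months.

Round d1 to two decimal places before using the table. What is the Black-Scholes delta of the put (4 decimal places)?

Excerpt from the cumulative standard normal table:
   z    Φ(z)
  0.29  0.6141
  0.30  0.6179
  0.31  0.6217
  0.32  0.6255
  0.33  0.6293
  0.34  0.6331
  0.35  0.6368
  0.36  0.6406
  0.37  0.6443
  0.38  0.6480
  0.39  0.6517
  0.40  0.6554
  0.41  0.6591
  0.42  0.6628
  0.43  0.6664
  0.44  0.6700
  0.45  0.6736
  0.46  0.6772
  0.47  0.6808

-0.3446

σ√T = 0.44·√1 = 0.4400
d₁ = [ln(414/408) + (0.064 + 0.44²/2)·1] / 0.4400 = [0.0146 + 0.1608] / 0.4400 = 0.3986 → 0.40
N(d₁) = N(0.40) = 0.6554
Δ_put = N(d₁) − 1 = 0.6554 − 1 = -0.3446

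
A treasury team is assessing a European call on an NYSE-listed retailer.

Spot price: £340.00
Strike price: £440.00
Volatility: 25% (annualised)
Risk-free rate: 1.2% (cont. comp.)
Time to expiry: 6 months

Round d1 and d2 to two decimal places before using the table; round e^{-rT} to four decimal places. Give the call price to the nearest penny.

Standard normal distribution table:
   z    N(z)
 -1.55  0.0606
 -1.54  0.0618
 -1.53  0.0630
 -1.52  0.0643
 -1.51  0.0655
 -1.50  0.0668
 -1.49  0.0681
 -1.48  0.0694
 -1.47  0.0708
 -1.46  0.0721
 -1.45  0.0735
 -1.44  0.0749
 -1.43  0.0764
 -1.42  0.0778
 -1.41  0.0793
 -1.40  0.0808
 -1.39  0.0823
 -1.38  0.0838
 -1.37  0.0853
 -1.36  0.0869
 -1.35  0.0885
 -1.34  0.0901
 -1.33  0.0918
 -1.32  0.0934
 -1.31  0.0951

£1.99

σ√T = 0.25·√0.5 = 0.1768
d₁ = [ln(340/440) + (0.012 + ½·0.25²)·0.5] / (σ√T) = (-0.2578 + 0.0216) / 0.1768 = -1.3362 which rounds to -1.34
d₂ = -1.3362 − 0.1768 = -1.5129 which rounds to -1.51
e^(−rT) = e^(−0.012·0.5) = 0.9940
C = 340·N(-1.34) − 440·0.9940·N(-1.51) = 340·0.0901 − 440·0.9940·0.0655 = 30.6340 − 28.6471 = 1.9869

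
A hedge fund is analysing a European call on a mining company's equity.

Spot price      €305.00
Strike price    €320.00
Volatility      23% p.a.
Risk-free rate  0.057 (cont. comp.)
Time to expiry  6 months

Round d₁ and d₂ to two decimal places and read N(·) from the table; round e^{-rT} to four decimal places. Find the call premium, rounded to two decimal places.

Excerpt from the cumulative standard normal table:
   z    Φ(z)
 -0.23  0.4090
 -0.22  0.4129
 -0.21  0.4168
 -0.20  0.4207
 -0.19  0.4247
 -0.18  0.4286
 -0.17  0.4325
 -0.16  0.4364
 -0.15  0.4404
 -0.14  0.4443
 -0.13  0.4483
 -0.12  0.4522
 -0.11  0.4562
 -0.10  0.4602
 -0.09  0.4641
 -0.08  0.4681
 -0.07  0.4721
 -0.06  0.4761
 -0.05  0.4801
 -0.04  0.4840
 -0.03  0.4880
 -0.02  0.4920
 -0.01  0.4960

T = 0.5;  σ√T = 0.1626
d₁ = [ln(305/320) + (0.057 + 0.23²/2)·0.5] / 0.1626 = [-0.0480 + 0.0417] / 0.1626 = -0.0386 ≈ -0.04
d₂ = d₁ − σ√T = -0.0386 − 0.1626 = -0.2013 ≈ -0.20
exp(−rT) = exp(−0.057·0.5) = 0.9719
N(d₁) = N(-0.04) = 0.4840;  N(d₂) = N(-0.20) = 0.4207
C = 305·0.4840 − 320·0.9719·0.4207 = 147.6200 − 130.8411 = 16.7789

€16.78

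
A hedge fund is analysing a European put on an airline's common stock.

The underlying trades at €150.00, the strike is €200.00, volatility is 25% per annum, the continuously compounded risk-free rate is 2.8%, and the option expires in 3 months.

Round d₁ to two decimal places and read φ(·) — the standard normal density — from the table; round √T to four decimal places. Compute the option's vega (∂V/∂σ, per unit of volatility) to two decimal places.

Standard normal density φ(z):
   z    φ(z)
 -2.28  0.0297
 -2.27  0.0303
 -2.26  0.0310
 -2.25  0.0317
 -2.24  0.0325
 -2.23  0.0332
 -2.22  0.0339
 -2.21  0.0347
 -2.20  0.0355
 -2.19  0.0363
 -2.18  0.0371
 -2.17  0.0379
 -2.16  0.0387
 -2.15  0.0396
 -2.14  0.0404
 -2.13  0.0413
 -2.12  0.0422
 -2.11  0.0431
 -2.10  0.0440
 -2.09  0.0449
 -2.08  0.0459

σ√T = 0.25·√0.25 = 0.1250
d₁ = [ln(150/200) + (0.028 + 0.25²/2)·0.25] / 0.1250 = [-0.2877 + 0.0148] / 0.1250 = -2.1830 ⇒ -2.18
√T = √0.25 = 0.5000
φ(d₁) = φ(-2.18) = 0.0371
vega = S·φ(d₁)·√T = 150·0.0371·0.5000 = 2.7825

2.78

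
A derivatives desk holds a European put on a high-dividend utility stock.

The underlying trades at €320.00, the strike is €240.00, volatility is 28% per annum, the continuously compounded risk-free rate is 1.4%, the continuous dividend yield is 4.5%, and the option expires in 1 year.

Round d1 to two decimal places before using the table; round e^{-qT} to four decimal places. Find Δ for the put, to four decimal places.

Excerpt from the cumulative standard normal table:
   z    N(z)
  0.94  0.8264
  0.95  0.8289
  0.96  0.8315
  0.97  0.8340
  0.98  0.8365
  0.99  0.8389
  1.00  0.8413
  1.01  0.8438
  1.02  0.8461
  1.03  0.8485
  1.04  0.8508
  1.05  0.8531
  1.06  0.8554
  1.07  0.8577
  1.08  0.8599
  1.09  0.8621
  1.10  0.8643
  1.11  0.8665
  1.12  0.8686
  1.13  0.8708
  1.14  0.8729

-0.1382

σ√T = 0.28·√1 = 0.2800
d₁ = [ln(320/240) + (0.014 − 0.045 + 0.28²/2)·1] / 0.2800 = [0.2877 + 0.0082] / 0.2800 = 1.0567 ⇒ 1.06
N(d₁) = N(1.06) = 0.8554
Δ_put = exp(−qT)·(N(d₁) − 1) = 0.9560·(0.8554 − 1) = -0.1382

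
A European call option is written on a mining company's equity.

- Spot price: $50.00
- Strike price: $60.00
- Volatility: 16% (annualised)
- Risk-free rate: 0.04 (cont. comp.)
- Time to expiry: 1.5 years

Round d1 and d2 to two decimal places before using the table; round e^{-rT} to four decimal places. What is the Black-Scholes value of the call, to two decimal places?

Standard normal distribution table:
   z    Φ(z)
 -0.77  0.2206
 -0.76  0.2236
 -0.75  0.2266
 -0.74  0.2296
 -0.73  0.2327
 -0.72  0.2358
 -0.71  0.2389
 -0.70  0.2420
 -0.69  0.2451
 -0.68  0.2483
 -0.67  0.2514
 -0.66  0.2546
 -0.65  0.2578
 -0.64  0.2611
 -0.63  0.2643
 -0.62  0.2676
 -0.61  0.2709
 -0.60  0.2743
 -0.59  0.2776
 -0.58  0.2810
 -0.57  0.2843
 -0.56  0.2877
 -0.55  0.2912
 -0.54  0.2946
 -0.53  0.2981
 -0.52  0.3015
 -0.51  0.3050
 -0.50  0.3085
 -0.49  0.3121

$1.58

σ√T = 0.16 × 1.2247 = 0.1960
d₁ = [ln(50/60) + (0.04 + 0.16²/2)·1.5] / 0.1960 = [-0.1823 + 0.0792] / 0.1960 = -0.5262 ⇒ -0.53
d₂ = d₁ − σ√T = -0.5262 − 0.1960 = -0.7222 ⇒ -0.72
exp(−rT) = exp(−0.04·1.5) = 0.9418
N(d₁) = N(-0.53) = 0.2981;  N(d₂) = N(-0.72) = 0.2358
C = 50·0.2981 − 60·0.9418·0.2358 = 14.9050 − 13.3246 = 1.5804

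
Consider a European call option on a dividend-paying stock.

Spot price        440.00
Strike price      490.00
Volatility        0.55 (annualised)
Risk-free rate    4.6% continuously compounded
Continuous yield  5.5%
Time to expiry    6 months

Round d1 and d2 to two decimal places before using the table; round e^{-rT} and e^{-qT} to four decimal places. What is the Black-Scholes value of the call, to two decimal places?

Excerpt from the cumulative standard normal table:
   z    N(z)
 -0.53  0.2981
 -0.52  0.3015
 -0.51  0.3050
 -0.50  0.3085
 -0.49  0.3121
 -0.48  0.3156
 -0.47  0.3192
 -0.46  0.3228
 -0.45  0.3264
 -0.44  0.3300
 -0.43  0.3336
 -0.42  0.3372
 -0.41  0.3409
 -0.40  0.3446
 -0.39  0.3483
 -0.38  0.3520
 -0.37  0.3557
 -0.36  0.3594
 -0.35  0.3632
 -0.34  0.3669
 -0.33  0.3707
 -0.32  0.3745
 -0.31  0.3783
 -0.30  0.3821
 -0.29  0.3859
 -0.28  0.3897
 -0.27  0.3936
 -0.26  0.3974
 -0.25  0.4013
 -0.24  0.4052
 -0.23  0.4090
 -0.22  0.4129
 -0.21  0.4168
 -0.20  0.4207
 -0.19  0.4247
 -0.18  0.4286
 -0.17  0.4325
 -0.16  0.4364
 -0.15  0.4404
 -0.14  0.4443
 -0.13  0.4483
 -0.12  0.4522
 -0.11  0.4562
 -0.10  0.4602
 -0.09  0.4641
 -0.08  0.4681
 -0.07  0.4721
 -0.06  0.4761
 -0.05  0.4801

47.54

T = 0.5;  σ√T = 0.3889
d₁ = [ln(440/490) + (0.046 − 0.055 + 0.55²/2)·0.5] / 0.3889 = [-0.1076 + 0.0711] / 0.3889 = -0.0939 which rounds to -0.09
d₂ = d₁ − σ√T = -0.0939 − 0.3889 = -0.4828 which rounds to -0.48
exp(−qT) = exp(−0.055·0.5) = 0.9729;  exp(−rT) = exp(−0.046·0.5) = 0.9773
C = 440·0.9729·N(-0.09) − 490·0.9773·N(-0.48) = 440·0.9729·0.4641 − 490·0.9773·0.3156 = 198.6701 − 151.1336 = 47.5365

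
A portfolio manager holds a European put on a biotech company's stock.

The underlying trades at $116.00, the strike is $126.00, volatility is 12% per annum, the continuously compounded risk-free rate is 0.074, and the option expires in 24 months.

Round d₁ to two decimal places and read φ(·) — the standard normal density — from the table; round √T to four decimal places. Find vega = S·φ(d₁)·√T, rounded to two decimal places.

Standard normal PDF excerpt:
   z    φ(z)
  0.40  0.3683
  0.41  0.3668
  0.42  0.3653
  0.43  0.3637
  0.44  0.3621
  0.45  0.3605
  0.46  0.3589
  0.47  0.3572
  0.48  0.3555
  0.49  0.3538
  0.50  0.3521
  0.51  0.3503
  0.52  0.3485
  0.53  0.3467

58.60

T = 2;  σ√T = 0.1697
d₁ = [ln(116/126) + (0.074 + 0.12²/2)·2] / 0.1697 = [-0.0827 + 0.1624] / 0.1697 = 0.4697 which rounds to 0.47
√T = √2 = 1.4142
φ(d₁) = φ(0.47) = 0.3572
vega = S·φ(d₁)·√T = 116·0.3572·1.4142 = 58.5977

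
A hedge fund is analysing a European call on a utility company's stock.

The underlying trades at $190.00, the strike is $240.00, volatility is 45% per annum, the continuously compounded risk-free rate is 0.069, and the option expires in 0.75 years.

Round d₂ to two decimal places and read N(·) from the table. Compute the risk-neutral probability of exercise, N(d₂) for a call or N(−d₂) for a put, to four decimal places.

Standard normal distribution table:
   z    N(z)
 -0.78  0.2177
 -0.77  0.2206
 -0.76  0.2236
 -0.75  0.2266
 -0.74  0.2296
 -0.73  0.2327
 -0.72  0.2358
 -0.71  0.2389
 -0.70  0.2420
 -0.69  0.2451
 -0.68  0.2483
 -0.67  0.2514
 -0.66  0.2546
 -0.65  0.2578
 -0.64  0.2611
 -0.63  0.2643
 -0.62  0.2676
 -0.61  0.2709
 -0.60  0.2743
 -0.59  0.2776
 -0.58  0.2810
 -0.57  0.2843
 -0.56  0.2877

0.2546

σ√T = 0.45 × 0.8660 = 0.3897
ln(S/K) + (r + σ²/2)T = ln(190/240) + (0.069 + 0.45²/2)·0.75 = -0.2336 + 0.1277 = -0.1059
d₁ = -0.1059 / 0.3897 = -0.2718 which rounds to -0.27
d₂ = d₁ − σ√T = -0.2718 − 0.3897 = -0.6615 which rounds to -0.66
Pr(exercise) under Q = N(d₂) = 0.2546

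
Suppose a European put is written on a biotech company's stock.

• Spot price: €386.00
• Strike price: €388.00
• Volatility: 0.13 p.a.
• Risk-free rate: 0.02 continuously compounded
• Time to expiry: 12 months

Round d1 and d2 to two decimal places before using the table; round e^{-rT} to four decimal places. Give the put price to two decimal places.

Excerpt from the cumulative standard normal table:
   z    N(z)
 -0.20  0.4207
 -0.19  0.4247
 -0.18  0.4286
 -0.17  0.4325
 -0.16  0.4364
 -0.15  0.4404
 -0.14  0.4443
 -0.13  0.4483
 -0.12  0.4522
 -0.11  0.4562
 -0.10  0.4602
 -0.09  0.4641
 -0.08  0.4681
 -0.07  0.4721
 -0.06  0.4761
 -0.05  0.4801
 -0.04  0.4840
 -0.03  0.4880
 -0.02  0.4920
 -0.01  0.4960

€17.15

σ√T = 0.13 × 1.0000 = 0.1300
d₁ = [ln(386/388) + (0.02 + 0.13²/2)·1] / 0.1300 = [-0.0052 + 0.0285] / 0.1300 = 0.1791 which rounds to 0.18
d₂ = d₁ − σ√T = 0.1791 − 0.1300 = 0.0491 which rounds to 0.05
exp(−rT) = exp(−0.02·1) = 0.9802
P = 388·0.9802·N(-0.05) − 386·N(-0.18) = 388·0.9802·0.4801 − 386·0.4286 = 182.5905 − 165.4396 = 17.1509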